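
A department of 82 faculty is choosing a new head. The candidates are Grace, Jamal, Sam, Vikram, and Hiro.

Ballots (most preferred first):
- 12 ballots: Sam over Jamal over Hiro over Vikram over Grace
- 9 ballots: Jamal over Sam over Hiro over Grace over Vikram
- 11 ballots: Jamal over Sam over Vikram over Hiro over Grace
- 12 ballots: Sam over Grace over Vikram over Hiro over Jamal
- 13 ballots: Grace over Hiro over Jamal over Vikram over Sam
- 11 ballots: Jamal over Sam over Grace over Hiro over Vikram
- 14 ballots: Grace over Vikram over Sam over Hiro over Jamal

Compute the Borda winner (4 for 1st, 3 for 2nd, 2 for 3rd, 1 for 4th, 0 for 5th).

Sam

Grace: 12×0 + 9×1 + 11×0 + 12×3 + 13×4 + 11×2 + 14×4 = 175
Jamal: 12×3 + 9×4 + 11×4 + 12×0 + 13×2 + 11×4 + 14×0 = 186
Sam: 12×4 + 9×3 + 11×3 + 12×4 + 13×0 + 11×3 + 14×2 = 217
Vikram: 12×1 + 9×0 + 11×2 + 12×2 + 13×1 + 11×0 + 14×3 = 113
Hiro: 12×2 + 9×2 + 11×1 + 12×1 + 13×3 + 11×1 + 14×1 = 129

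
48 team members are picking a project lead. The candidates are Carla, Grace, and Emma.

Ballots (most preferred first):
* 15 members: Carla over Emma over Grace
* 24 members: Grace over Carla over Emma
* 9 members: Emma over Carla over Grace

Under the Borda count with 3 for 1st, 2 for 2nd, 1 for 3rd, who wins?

Carla: 15×3 + 24×2 + 9×2 = 111
Grace: 15×1 + 24×3 + 9×1 = 96
Emma: 15×2 + 24×1 + 9×3 = 81

Carla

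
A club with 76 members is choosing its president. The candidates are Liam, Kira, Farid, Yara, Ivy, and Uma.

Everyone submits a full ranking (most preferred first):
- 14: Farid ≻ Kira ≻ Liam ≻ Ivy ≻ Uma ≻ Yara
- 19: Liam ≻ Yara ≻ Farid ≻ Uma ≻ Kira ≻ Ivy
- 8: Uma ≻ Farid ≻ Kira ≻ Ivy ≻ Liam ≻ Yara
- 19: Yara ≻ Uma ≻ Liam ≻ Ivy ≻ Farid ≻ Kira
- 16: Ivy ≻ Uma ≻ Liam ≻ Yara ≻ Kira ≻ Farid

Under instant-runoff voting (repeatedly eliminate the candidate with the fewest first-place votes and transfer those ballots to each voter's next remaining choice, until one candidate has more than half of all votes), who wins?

Liam

Round 1: Liam 19, Kira 0, Farid 14, Yara 19, Ivy 16, Uma 8. Kira eliminated.
Round 2: Liam 19, Farid 14, Yara 19, Ivy 16, Uma 8. Uma eliminated.
Round 3: Liam 19, Farid 22, Yara 19, Ivy 16. Ivy eliminated.
Round 4: Liam 35, Farid 22, Yara 19. Yara eliminated.
Round 5: Liam 54, Farid 22. Liam has a majority (≥39).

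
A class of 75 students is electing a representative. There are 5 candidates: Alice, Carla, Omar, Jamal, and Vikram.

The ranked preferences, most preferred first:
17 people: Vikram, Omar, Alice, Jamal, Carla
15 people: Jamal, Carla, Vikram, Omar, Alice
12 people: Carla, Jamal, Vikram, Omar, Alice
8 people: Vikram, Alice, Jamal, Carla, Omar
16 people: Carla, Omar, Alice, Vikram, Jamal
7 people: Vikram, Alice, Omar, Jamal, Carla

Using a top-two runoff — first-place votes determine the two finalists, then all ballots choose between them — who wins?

Round 1 first-place votes: Alice 0, Carla 28, Omar 0, Jamal 15, Vikram 32. Vikram and Carla advance.
Runoff: Vikram is ranked above Carla on 32 ballots, Carla above Vikram on 43.

Carla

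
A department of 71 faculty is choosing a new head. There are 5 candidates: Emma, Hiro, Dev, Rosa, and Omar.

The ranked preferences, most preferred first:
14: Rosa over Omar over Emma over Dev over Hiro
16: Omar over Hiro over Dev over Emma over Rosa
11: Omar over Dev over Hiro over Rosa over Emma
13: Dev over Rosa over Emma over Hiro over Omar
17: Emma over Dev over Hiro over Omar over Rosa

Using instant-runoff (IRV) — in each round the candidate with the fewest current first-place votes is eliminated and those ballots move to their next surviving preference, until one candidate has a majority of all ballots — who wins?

Omar

Round 1: Emma 17, Hiro 0, Dev 13, Rosa 14, Omar 27. Hiro eliminated.
Round 2: Emma 17, Dev 13, Rosa 14, Omar 27. Dev eliminated.
Round 3: Emma 17, Rosa 27, Omar 27. Emma eliminated.
Round 4: Rosa 27, Omar 44. Omar has a majority (≥36).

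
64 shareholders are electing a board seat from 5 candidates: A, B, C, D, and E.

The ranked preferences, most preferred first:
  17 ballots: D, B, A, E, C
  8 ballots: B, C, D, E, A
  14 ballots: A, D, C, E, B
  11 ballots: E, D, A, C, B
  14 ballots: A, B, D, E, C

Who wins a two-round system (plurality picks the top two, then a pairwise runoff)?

Round 1 first-place votes: A 28, B 8, C 0, D 17, E 11. A and D advance.
Runoff: A is ranked above D on 28 ballots, D above A on 36.

D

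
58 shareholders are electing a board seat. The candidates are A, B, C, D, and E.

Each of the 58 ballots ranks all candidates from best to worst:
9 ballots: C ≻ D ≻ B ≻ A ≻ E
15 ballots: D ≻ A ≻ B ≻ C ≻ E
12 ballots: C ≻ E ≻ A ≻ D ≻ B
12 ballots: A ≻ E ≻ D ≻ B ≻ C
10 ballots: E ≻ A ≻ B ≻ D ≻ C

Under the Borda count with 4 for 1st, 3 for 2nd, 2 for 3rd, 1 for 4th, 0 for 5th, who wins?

A

A: 9×1 + 15×3 + 12×2 + 12×4 + 10×3 = 156
B: 9×2 + 15×2 + 12×0 + 12×1 + 10×2 = 80
C: 9×4 + 15×1 + 12×4 + 12×0 + 10×0 = 99
D: 9×3 + 15×4 + 12×1 + 12×2 + 10×1 = 133
E: 9×0 + 15×0 + 12×3 + 12×3 + 10×4 = 112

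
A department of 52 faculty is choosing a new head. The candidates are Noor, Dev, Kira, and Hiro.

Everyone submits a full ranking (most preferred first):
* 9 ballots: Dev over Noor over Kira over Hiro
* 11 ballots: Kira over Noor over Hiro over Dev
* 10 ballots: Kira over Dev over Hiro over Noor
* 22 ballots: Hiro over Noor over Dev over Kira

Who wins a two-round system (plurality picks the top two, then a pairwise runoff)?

Kira

Round 1 first-place votes: Noor 0, Dev 9, Kira 21, Hiro 22. Hiro and Kira advance.
Runoff: Hiro is ranked above Kira on 22 ballots, Kira above Hiro on 30.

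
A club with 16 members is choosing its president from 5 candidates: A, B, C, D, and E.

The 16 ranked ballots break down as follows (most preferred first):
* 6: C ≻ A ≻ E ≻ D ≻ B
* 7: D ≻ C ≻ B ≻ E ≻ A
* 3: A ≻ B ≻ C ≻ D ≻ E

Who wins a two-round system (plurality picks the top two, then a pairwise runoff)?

C

Round 1 first-place votes: A 3, B 0, C 6, D 7, E 0. D and C advance.
Runoff: D is ranked above C on 7 ballots, C above D on 9.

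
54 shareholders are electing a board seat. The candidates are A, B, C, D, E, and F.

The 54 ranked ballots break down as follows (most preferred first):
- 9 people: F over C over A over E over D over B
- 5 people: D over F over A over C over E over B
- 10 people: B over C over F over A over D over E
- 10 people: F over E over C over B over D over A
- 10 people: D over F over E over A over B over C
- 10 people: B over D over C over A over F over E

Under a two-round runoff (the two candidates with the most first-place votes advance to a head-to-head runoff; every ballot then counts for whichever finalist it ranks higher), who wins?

Round 1 first-place votes: A 0, B 20, C 0, D 15, E 0, F 19. B and F advance.
Runoff: B is ranked above F on 20 ballots, F above B on 34.

F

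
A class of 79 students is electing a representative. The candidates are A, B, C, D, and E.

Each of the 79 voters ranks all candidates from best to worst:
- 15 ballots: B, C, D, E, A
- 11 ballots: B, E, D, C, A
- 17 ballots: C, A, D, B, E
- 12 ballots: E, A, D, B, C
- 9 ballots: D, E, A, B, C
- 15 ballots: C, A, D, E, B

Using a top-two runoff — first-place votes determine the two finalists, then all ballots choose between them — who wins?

B

Round 1 first-place votes: A 0, B 26, C 32, D 9, E 12. C and B advance.
Runoff: C is ranked above B on 32 ballots, B above C on 47.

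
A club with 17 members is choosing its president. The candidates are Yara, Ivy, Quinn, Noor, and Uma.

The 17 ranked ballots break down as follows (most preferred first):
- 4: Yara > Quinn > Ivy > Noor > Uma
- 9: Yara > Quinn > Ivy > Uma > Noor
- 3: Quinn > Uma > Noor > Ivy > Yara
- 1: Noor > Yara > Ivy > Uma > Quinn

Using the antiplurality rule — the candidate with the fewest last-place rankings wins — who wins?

Last-place votes: Yara 3, Ivy 0, Quinn 1, Noor 9, Uma 4.

Ivy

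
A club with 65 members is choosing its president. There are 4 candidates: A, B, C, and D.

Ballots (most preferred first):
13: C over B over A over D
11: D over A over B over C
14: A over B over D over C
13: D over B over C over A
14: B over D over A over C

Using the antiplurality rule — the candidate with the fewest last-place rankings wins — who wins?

Last-place votes: A 13, B 0, C 39, D 13.

B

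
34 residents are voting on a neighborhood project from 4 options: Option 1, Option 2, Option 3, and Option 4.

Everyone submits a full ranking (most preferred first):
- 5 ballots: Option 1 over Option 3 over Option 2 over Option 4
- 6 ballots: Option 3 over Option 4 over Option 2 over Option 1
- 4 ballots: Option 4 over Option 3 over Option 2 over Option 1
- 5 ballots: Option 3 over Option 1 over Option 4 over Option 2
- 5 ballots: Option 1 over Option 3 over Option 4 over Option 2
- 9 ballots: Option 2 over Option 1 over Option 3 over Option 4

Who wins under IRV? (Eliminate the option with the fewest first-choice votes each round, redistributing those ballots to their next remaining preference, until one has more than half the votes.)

Round 1: Option 1 10, Option 2 9, Option 3 11, Option 4 4. Option 4 eliminated.
Round 2: Option 1 10, Option 2 9, Option 3 15. Option 2 eliminated.
Round 3: Option 1 19, Option 3 15. Option 1 has a majority (≥18).

Option 1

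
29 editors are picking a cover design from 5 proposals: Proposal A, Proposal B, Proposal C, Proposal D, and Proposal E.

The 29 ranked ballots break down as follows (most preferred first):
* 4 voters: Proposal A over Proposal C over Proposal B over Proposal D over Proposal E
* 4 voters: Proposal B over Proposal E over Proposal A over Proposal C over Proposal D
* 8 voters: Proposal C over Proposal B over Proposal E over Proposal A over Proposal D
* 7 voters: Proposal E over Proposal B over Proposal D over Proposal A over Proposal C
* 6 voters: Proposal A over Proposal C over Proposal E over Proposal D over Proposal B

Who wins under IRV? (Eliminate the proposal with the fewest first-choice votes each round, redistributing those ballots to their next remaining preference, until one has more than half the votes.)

Proposal E

Round 1: Proposal A 10, Proposal B 4, Proposal C 8, Proposal D 0, Proposal E 7. Proposal D eliminated.
Round 2: Proposal A 10, Proposal B 4, Proposal C 8, Proposal E 7. Proposal B eliminated.
Round 3: Proposal A 10, Proposal C 8, Proposal E 11. Proposal C eliminated.
Round 4: Proposal A 10, Proposal E 19. Proposal E has a majority (≥15).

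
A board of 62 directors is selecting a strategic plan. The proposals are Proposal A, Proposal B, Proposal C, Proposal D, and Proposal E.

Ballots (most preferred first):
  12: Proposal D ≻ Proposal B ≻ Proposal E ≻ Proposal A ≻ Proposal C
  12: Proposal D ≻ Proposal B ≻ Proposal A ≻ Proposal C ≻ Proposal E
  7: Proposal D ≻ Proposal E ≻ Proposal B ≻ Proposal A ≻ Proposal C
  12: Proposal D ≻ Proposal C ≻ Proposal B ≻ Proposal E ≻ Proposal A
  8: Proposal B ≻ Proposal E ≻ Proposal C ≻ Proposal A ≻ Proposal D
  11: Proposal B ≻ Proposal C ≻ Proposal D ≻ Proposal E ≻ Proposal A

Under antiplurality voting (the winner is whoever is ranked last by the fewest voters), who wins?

Last-place votes: Proposal A 23, Proposal B 0, Proposal C 19, Proposal D 8, Proposal E 12.

Proposal B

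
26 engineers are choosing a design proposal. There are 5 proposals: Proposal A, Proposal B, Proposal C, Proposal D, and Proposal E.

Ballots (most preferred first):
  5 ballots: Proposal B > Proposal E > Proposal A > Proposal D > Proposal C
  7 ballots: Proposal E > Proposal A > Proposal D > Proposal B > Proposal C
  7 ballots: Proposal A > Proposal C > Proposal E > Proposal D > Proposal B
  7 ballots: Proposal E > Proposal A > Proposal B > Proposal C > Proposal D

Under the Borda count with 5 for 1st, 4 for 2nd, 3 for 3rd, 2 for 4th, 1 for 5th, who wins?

Proposal A: 5×3 + 7×4 + 7×5 + 7×4 = 106
Proposal B: 5×5 + 7×2 + 7×1 + 7×3 = 67
Proposal C: 5×1 + 7×1 + 7×4 + 7×2 = 54
Proposal D: 5×2 + 7×3 + 7×2 + 7×1 = 52
Proposal E: 5×4 + 7×5 + 7×3 + 7×5 = 111

Proposal E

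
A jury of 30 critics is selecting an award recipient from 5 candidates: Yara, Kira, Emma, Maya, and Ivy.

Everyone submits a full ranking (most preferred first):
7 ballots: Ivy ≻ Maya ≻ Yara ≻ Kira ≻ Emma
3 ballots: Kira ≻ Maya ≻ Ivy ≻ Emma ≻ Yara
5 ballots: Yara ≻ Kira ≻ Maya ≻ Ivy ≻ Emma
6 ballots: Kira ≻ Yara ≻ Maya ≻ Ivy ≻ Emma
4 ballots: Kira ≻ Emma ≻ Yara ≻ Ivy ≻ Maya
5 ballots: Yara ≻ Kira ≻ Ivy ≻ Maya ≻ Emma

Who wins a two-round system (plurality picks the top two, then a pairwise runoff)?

Yara

Round 1 first-place votes: Yara 10, Kira 13, Emma 0, Maya 0, Ivy 7. Kira and Yara advance.
Runoff: Kira is ranked above Yara on 13 ballots, Yara above Kira on 17.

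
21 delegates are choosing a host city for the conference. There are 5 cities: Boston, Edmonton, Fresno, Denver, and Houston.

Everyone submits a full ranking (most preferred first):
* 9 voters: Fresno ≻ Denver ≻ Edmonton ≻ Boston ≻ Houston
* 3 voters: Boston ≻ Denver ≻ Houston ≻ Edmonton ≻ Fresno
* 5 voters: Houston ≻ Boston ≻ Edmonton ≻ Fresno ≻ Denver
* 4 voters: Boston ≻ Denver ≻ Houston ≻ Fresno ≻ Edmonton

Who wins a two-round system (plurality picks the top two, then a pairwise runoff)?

Round 1 first-place votes: Boston 7, Edmonton 0, Fresno 9, Denver 0, Houston 5. Fresno and Boston advance.
Runoff: Fresno is ranked above Boston on 9 ballots, Boston above Fresno on 12.

Boston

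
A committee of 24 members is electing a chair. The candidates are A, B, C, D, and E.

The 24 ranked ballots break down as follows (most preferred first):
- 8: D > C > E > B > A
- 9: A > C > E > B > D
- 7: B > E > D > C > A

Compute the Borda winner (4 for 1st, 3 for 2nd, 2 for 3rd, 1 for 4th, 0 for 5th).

A: 8×0 + 9×4 + 7×0 = 36
B: 8×1 + 9×1 + 7×4 = 45
C: 8×3 + 9×3 + 7×1 = 58
D: 8×4 + 9×0 + 7×2 = 46
E: 8×2 + 9×2 + 7×3 = 55

C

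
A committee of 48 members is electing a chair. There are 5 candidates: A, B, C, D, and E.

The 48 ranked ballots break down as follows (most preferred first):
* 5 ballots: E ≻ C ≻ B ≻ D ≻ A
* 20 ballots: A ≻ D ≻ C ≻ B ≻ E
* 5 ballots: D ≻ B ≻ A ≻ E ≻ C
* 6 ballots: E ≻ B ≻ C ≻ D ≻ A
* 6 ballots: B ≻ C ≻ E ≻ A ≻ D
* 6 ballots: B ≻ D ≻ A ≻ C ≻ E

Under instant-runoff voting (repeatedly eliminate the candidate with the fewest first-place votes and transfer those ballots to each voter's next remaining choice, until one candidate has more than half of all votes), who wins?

Round 1: A 20, B 12, C 0, D 5, E 11. C eliminated.
Round 2: A 20, B 12, D 5, E 11. D eliminated.
Round 3: A 20, B 17, E 11. E eliminated.
Round 4: A 20, B 28. B has a majority (≥25).

B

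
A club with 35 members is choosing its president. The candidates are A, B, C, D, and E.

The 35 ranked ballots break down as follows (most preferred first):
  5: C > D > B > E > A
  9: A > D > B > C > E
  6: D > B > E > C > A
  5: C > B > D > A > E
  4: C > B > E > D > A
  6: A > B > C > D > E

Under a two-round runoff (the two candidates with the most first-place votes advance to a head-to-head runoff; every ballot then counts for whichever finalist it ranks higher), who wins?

Round 1 first-place votes: A 15, B 0, C 14, D 6, E 0. A and C advance.
Runoff: A is ranked above C on 15 ballots, C above A on 20.

C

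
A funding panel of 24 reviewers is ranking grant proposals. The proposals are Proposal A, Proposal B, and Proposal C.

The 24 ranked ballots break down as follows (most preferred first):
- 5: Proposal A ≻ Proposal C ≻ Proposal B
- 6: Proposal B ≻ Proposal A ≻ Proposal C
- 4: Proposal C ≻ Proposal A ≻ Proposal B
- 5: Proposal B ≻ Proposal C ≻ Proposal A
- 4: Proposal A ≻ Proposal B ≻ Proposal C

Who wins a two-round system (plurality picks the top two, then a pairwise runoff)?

Proposal A

Round 1 first-place votes: Proposal A 9, Proposal B 11, Proposal C 4. Proposal B and Proposal A advance.
Runoff: Proposal B is ranked above Proposal A on 11 ballots, Proposal A above Proposal B on 13.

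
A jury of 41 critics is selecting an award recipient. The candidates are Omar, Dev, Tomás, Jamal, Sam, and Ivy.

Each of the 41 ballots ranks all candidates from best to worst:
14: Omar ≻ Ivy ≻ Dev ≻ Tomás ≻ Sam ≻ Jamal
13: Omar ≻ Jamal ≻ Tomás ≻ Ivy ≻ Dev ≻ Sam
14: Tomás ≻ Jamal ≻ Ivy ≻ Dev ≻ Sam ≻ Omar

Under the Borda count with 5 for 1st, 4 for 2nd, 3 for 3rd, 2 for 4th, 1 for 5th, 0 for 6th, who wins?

Omar: 14×5 + 13×5 + 14×0 = 135
Dev: 14×3 + 13×1 + 14×2 = 83
Tomás: 14×2 + 13×3 + 14×5 = 137
Jamal: 14×0 + 13×4 + 14×4 = 108
Sam: 14×1 + 13×0 + 14×1 = 28
Ivy: 14×4 + 13×2 + 14×3 = 124

Tomás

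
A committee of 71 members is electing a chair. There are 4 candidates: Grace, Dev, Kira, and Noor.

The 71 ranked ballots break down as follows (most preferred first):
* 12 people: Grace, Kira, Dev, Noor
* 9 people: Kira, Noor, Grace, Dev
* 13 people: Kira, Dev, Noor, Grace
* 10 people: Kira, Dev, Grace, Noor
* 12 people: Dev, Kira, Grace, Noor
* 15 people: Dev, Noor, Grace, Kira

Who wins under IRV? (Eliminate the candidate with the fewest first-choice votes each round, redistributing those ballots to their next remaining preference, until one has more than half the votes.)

Round 1: Grace 12, Dev 27, Kira 32, Noor 0. Noor eliminated.
Round 2: Grace 12, Dev 27, Kira 32. Grace eliminated.
Round 3: Dev 27, Kira 44. Kira has a majority (≥36).

Kira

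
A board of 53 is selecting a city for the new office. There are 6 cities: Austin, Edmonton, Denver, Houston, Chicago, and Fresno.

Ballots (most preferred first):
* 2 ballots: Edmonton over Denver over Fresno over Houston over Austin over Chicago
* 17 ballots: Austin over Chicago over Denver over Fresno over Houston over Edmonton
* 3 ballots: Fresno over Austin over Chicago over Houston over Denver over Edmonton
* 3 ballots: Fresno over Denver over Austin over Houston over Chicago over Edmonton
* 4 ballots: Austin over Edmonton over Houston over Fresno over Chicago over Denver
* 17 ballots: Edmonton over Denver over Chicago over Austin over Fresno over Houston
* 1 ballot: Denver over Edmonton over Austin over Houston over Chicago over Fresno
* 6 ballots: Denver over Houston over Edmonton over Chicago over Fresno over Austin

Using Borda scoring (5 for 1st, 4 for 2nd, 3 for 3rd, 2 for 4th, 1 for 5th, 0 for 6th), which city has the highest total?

Austin: 2×1 + 17×5 + 3×4 + 3×3 + 4×5 + 17×2 + 1×3 + 6×0 = 165
Edmonton: 2×5 + 17×0 + 3×0 + 3×0 + 4×4 + 17×5 + 1×4 + 6×3 = 133
Denver: 2×4 + 17×3 + 3×1 + 3×4 + 4×0 + 17×4 + 1×5 + 6×5 = 177
Houston: 2×2 + 17×1 + 3×2 + 3×2 + 4×3 + 17×0 + 1×2 + 6×4 = 71
Chicago: 2×0 + 17×4 + 3×3 + 3×1 + 4×1 + 17×3 + 1×1 + 6×2 = 148
Fresno: 2×3 + 17×2 + 3×5 + 3×5 + 4×2 + 17×1 + 1×0 + 6×1 = 101

Denver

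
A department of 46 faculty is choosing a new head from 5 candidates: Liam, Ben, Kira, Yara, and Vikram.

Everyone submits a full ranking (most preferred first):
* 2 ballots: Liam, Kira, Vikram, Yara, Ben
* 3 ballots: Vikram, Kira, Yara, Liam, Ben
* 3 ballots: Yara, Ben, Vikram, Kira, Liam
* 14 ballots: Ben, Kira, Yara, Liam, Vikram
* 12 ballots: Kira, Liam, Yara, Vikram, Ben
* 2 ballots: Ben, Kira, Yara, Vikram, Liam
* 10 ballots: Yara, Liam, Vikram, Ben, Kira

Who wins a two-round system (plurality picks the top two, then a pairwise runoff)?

Round 1 first-place votes: Liam 2, Ben 16, Kira 12, Yara 13, Vikram 3. Ben and Yara advance.
Runoff: Ben is ranked above Yara on 16 ballots, Yara above Ben on 30.

Yara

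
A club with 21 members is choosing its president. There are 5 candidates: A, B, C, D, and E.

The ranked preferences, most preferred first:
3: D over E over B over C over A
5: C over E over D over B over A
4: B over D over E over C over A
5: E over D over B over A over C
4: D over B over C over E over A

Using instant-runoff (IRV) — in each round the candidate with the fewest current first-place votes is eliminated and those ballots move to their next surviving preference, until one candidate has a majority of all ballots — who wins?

D

Round 1: A 0, B 4, C 5, D 7, E 5. A eliminated.
Round 2: B 4, C 5, D 7, E 5. B eliminated.
Round 3: C 5, D 11, E 5. D has a majority (≥11).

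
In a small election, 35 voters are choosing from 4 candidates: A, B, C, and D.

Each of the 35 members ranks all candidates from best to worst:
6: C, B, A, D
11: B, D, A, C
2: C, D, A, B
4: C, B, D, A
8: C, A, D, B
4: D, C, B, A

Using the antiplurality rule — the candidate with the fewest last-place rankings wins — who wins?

D

Last-place votes: A 8, B 10, C 11, D 6.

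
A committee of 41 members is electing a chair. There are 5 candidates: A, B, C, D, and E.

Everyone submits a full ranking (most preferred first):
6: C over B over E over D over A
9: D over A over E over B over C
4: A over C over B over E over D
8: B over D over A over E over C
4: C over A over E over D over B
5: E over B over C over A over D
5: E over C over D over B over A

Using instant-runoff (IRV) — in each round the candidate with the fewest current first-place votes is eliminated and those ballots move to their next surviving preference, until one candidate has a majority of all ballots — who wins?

C

Round 1: A 4, B 8, C 10, D 9, E 10. A eliminated.
Round 2: B 8, C 14, D 9, E 10. B eliminated.
Round 3: C 14, D 17, E 10. E eliminated.
Round 4: C 24, D 17. C has a majority (≥21).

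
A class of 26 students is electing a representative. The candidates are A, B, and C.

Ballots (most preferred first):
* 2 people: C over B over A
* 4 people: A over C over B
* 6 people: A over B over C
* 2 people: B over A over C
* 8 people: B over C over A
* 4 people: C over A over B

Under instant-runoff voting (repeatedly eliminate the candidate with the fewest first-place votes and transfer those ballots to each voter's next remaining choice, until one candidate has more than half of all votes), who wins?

Round 1: A 10, B 10, C 6. C eliminated.
Round 2: A 14, B 12. A has a majority (≥14).

A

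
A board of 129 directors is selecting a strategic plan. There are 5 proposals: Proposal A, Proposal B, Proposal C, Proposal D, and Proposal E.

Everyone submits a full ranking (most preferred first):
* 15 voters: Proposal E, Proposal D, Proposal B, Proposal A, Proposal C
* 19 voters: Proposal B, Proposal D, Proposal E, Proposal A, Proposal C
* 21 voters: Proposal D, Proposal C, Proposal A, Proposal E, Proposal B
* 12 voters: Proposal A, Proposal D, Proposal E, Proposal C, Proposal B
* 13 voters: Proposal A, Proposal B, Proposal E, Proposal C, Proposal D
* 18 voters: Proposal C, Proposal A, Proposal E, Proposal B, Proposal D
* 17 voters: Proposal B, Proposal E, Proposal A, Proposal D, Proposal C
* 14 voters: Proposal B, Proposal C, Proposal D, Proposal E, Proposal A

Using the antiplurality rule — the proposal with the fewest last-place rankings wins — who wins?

Last-place votes: Proposal A 14, Proposal B 33, Proposal C 51, Proposal D 31, Proposal E 0.

Proposal E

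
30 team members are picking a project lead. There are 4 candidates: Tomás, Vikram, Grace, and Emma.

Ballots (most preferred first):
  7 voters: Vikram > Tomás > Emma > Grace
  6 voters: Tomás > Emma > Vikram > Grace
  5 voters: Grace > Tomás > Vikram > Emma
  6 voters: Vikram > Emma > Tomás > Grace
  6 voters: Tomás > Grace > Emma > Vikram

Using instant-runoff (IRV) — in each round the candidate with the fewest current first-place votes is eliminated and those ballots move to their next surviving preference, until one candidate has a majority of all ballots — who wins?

Tomás

Round 1: Tomás 12, Vikram 13, Grace 5, Emma 0. Emma eliminated.
Round 2: Tomás 12, Vikram 13, Grace 5. Grace eliminated.
Round 3: Tomás 17, Vikram 13. Tomás has a majority (≥16).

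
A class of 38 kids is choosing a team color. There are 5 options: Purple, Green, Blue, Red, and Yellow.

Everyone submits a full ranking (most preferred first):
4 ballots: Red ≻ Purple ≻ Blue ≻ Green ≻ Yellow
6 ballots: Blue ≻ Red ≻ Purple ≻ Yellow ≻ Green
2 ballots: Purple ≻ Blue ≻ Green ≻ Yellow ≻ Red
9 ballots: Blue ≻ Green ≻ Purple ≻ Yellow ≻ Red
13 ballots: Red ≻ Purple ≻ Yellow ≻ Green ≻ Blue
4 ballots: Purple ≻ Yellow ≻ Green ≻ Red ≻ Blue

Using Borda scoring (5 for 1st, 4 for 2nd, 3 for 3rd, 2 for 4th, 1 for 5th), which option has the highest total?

Purple: 4×4 + 6×3 + 2×5 + 9×3 + 13×4 + 4×5 = 143
Green: 4×2 + 6×1 + 2×3 + 9×4 + 13×2 + 4×3 = 94
Blue: 4×3 + 6×5 + 2×4 + 9×5 + 13×1 + 4×1 = 112
Red: 4×5 + 6×4 + 2×1 + 9×1 + 13×5 + 4×2 = 128
Yellow: 4×1 + 6×2 + 2×2 + 9×2 + 13×3 + 4×4 = 93

Purple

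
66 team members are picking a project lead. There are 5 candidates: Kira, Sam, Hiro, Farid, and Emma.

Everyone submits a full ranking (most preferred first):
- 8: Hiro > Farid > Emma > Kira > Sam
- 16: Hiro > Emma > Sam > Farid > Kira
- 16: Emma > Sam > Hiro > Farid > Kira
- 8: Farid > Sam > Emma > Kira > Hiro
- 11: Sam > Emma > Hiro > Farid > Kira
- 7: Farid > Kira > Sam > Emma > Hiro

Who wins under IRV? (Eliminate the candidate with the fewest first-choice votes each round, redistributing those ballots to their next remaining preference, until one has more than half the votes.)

Emma

Round 1: Kira 0, Sam 11, Hiro 24, Farid 15, Emma 16. Kira eliminated.
Round 2: Sam 11, Hiro 24, Farid 15, Emma 16. Sam eliminated.
Round 3: Hiro 24, Farid 15, Emma 27. Farid eliminated.
Round 4: Hiro 24, Emma 42. Emma has a majority (≥34).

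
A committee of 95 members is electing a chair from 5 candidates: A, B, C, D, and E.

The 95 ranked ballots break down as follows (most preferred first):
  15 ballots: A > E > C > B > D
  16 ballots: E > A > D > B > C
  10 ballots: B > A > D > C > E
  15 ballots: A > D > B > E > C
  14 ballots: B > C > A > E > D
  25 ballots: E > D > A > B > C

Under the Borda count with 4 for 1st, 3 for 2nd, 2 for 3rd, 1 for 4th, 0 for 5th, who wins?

A

A: 15×4 + 16×3 + 10×3 + 15×4 + 14×2 + 25×2 = 276
B: 15×1 + 16×1 + 10×4 + 15×2 + 14×4 + 25×1 = 182
C: 15×2 + 16×0 + 10×1 + 15×0 + 14×3 + 25×0 = 82
D: 15×0 + 16×2 + 10×2 + 15×3 + 14×0 + 25×3 = 172
E: 15×3 + 16×4 + 10×0 + 15×1 + 14×1 + 25×4 = 238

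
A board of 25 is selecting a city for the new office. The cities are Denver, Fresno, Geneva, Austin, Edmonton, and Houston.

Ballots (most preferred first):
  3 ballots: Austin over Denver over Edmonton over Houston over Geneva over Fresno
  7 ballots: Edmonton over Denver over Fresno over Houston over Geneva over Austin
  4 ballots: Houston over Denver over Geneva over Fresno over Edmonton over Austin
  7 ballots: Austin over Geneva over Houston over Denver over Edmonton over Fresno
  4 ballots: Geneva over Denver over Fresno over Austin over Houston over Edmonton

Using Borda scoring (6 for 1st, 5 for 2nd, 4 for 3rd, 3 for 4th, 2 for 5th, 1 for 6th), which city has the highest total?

Denver

Denver: 3×5 + 7×5 + 4×5 + 7×3 + 4×5 = 111
Fresno: 3×1 + 7×4 + 4×3 + 7×1 + 4×4 = 66
Geneva: 3×2 + 7×2 + 4×4 + 7×5 + 4×6 = 95
Austin: 3×6 + 7×1 + 4×1 + 7×6 + 4×3 = 83
Edmonton: 3×4 + 7×6 + 4×2 + 7×2 + 4×1 = 80
Houston: 3×3 + 7×3 + 4×6 + 7×4 + 4×2 = 90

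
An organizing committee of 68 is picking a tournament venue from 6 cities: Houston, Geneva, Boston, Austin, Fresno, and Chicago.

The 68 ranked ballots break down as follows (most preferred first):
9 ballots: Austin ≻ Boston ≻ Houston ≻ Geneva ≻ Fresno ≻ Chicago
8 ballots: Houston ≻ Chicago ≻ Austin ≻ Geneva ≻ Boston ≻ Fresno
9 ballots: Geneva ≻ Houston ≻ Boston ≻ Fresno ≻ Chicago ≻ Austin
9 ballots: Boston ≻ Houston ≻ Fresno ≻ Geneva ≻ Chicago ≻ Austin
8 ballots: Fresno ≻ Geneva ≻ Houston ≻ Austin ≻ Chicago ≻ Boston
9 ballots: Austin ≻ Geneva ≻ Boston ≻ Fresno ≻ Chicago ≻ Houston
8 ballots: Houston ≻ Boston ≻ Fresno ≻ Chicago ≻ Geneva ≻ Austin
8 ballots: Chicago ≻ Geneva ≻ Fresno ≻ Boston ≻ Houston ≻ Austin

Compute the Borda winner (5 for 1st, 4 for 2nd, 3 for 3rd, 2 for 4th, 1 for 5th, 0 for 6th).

Houston: 9×3 + 8×5 + 9×4 + 9×4 + 8×3 + 9×0 + 8×5 + 8×1 = 211
Geneva: 9×2 + 8×2 + 9×5 + 9×2 + 8×4 + 9×4 + 8×1 + 8×4 = 205
Boston: 9×4 + 8×1 + 9×3 + 9×5 + 8×0 + 9×3 + 8×4 + 8×2 = 191
Austin: 9×5 + 8×3 + 9×0 + 9×0 + 8×2 + 9×5 + 8×0 + 8×0 = 130
Fresno: 9×1 + 8×0 + 9×2 + 9×3 + 8×5 + 9×2 + 8×3 + 8×3 = 160
Chicago: 9×0 + 8×4 + 9×1 + 9×1 + 8×1 + 9×1 + 8×2 + 8×5 = 123

Houston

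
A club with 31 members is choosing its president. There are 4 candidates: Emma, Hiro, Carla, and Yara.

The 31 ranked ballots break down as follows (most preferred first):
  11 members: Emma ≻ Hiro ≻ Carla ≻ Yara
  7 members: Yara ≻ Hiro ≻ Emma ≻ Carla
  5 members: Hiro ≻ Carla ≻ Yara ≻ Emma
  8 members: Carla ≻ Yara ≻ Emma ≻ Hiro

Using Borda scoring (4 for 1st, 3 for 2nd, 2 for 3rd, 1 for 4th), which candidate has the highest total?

Emma: 11×4 + 7×2 + 5×1 + 8×2 = 79
Hiro: 11×3 + 7×3 + 5×4 + 8×1 = 82
Carla: 11×2 + 7×1 + 5×3 + 8×4 = 76
Yara: 11×1 + 7×4 + 5×2 + 8×3 = 73

Hiro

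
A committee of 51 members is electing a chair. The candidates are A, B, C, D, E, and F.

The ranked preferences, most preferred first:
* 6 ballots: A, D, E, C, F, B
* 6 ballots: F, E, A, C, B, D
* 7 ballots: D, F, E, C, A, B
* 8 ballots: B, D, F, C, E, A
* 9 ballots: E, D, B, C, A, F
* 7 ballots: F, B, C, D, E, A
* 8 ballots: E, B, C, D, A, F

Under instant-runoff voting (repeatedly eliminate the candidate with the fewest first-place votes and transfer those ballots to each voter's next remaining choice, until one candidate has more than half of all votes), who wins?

Round 1: A 6, B 8, C 0, D 7, E 17, F 13. C eliminated.
Round 2: A 6, B 8, D 7, E 17, F 13. A eliminated.
Round 3: B 8, D 13, E 17, F 13. B eliminated.
Round 4: D 21, E 17, F 13. F eliminated.
Round 5: D 28, E 23. D has a majority (≥26).

D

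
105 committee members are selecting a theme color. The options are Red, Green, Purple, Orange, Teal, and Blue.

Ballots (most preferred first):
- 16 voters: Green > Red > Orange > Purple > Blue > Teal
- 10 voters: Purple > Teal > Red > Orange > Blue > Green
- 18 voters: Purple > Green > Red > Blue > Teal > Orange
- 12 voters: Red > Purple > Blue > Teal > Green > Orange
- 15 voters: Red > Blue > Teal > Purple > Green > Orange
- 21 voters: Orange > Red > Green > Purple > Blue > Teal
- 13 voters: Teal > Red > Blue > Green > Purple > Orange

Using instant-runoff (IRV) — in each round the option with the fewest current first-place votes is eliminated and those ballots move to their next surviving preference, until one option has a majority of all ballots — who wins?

Round 1: Red 27, Green 16, Purple 28, Orange 21, Teal 13, Blue 0. Blue eliminated.
Round 2: Red 27, Green 16, Purple 28, Orange 21, Teal 13. Teal eliminated.
Round 3: Red 40, Green 16, Purple 28, Orange 21. Green eliminated.
Round 4: Red 56, Purple 28, Orange 21. Red has a majority (≥53).

Red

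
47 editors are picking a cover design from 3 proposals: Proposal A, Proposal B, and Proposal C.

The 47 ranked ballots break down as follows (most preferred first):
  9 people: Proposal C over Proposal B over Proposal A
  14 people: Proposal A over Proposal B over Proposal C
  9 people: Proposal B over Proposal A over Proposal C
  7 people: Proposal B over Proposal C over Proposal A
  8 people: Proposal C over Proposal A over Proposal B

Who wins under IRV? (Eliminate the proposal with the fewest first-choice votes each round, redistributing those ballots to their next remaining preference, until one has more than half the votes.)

Round 1: Proposal A 14, Proposal B 16, Proposal C 17. Proposal A eliminated.
Round 2: Proposal B 30, Proposal C 17. Proposal B has a majority (≥24).

Proposal B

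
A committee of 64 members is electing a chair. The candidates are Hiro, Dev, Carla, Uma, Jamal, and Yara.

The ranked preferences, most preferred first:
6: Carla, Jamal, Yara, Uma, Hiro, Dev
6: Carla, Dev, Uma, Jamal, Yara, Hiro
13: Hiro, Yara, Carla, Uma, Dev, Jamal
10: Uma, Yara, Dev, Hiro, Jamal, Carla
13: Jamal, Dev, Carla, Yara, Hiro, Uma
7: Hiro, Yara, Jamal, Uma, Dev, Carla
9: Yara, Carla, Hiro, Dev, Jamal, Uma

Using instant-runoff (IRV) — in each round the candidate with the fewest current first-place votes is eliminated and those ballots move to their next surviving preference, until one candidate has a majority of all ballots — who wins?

Round 1: Hiro 20, Dev 0, Carla 12, Uma 10, Jamal 13, Yara 9. Dev eliminated.
Round 2: Hiro 20, Carla 12, Uma 10, Jamal 13, Yara 9. Yara eliminated.
Round 3: Hiro 20, Carla 21, Uma 10, Jamal 13. Uma eliminated.
Round 4: Hiro 30, Carla 21, Jamal 13. Jamal eliminated.
Round 5: Hiro 30, Carla 34. Carla has a majority (≥33).

Carla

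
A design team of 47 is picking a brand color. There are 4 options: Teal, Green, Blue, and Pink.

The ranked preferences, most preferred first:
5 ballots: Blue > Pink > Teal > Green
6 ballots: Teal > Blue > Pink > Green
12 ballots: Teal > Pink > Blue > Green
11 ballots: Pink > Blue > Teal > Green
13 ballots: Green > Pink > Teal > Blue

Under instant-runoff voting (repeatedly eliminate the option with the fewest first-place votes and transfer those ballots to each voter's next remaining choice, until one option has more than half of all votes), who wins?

Round 1: Teal 18, Green 13, Blue 5, Pink 11. Blue eliminated.
Round 2: Teal 18, Green 13, Pink 16. Green eliminated.
Round 3: Teal 18, Pink 29. Pink has a majority (≥24).

Pink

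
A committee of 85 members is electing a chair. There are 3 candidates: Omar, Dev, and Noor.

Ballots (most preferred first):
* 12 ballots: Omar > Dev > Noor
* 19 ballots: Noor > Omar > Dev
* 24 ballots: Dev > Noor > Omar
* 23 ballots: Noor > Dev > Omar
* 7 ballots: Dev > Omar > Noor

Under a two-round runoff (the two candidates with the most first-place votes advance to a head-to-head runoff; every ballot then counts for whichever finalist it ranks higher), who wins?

Dev

Round 1 first-place votes: Omar 12, Dev 31, Noor 42. Noor and Dev advance.
Runoff: Noor is ranked above Dev on 42 ballots, Dev above Noor on 43.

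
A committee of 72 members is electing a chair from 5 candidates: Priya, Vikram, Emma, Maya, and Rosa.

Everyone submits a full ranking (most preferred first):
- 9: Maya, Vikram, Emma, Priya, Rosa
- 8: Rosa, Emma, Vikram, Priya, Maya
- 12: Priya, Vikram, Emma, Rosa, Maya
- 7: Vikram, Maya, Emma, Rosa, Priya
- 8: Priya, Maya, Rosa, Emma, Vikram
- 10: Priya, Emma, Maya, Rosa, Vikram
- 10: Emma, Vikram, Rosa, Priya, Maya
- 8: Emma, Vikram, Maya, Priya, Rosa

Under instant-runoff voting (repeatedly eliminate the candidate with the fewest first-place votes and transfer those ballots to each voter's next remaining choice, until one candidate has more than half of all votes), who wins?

Emma

Round 1: Priya 30, Vikram 7, Emma 18, Maya 9, Rosa 8. Vikram eliminated.
Round 2: Priya 30, Emma 18, Maya 16, Rosa 8. Rosa eliminated.
Round 3: Priya 30, Emma 26, Maya 16. Maya eliminated.
Round 4: Priya 30, Emma 42. Emma has a majority (≥37).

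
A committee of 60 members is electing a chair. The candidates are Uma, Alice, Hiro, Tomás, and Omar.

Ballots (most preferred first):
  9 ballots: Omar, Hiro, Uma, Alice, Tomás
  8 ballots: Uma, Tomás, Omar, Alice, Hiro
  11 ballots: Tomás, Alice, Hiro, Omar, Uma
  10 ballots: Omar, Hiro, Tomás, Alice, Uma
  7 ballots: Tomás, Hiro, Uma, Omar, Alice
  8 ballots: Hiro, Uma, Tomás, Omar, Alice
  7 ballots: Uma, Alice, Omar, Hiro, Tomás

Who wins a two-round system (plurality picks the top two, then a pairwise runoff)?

Round 1 first-place votes: Uma 15, Alice 0, Hiro 8, Tomás 18, Omar 19. Omar and Tomás advance.
Runoff: Omar is ranked above Tomás on 26 ballots, Tomás above Omar on 34.

Tomás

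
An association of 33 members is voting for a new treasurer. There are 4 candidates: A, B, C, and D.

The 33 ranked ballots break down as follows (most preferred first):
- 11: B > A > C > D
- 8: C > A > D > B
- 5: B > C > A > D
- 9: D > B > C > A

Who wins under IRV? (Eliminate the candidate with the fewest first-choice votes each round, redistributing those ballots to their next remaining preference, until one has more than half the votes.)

Round 1: A 0, B 16, C 8, D 9. A eliminated.
Round 2: B 16, C 8, D 9. C eliminated.
Round 3: B 16, D 17. D has a majority (≥17).

D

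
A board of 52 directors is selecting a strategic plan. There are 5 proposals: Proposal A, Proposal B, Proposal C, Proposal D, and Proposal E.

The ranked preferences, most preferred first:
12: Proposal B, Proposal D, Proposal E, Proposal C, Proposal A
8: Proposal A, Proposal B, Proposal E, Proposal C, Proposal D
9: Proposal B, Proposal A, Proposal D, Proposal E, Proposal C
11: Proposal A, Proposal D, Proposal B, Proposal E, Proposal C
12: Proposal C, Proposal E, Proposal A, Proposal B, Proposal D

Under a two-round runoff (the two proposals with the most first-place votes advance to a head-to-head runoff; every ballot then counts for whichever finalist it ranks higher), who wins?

Round 1 first-place votes: Proposal A 19, Proposal B 21, Proposal C 12, Proposal D 0, Proposal E 0. Proposal B and Proposal A advance.
Runoff: Proposal B is ranked above Proposal A on 21 ballots, Proposal A above Proposal B on 31.

Proposal A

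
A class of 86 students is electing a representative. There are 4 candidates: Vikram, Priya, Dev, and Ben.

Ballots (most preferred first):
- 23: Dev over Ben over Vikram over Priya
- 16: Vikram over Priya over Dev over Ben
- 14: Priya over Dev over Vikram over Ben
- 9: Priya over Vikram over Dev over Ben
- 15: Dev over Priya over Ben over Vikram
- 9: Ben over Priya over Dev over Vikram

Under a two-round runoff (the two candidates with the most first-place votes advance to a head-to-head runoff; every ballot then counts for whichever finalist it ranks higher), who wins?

Round 1 first-place votes: Vikram 16, Priya 23, Dev 38, Ben 9. Dev and Priya advance.
Runoff: Dev is ranked above Priya on 38 ballots, Priya above Dev on 48.

Priya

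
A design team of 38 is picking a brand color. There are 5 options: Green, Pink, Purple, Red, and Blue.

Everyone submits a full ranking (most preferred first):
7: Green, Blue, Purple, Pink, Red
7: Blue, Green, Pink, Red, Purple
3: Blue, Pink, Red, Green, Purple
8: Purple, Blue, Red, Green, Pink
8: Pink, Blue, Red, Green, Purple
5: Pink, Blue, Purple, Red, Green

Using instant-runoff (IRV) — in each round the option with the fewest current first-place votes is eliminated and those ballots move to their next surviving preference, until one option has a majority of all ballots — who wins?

Blue

Round 1: Green 7, Pink 13, Purple 8, Red 0, Blue 10. Red eliminated.
Round 2: Green 7, Pink 13, Purple 8, Blue 10. Green eliminated.
Round 3: Pink 13, Purple 8, Blue 17. Purple eliminated.
Round 4: Pink 13, Blue 25. Blue has a majority (≥20).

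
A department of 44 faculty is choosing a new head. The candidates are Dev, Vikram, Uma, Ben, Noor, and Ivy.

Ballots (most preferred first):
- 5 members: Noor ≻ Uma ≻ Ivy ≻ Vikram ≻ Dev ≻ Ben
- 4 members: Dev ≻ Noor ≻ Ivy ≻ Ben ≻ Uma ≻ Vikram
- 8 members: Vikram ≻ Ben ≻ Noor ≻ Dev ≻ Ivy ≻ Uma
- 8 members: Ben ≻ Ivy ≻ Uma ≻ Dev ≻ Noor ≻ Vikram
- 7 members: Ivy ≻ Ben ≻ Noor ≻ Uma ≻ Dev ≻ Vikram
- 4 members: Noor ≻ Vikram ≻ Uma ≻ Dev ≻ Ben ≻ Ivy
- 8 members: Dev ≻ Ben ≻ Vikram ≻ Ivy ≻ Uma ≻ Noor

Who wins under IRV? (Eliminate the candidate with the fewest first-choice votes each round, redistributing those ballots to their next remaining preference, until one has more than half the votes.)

Round 1: Dev 12, Vikram 8, Uma 0, Ben 8, Noor 9, Ivy 7. Uma eliminated.
Round 2: Dev 12, Vikram 8, Ben 8, Noor 9, Ivy 7. Ivy eliminated.
Round 3: Dev 12, Vikram 8, Ben 15, Noor 9. Vikram eliminated.
Round 4: Dev 12, Ben 23, Noor 9. Ben has a majority (≥23).

Ben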